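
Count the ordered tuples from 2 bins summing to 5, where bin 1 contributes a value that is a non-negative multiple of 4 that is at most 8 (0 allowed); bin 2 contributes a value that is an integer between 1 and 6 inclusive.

The generating function for the choices is (1 + q^4 + q^8)·(q + q^2 + q^3 + q^4 + q^5 + q^6); the count is [q^5].
(1 + q^4 + q^8) has coefficients 1,0,0,0,1,0 for degrees 0…5.
(q + q^2 + q^3 + q^4 + q^5 + q^6) has coefficients 0,1,1,1,1,1 for degrees 0…5.
[q^5] = 1·1 + 1·1 = 2.

2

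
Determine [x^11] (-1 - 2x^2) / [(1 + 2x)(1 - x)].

The denominator gives the recurrence a_n = −a_(n−1) + 2a_(n−2) for n ≥ 3; the numerator fixes a_0 = -1, a_1 = 1, a_2 = -5.
Iterating: -1, 1, -5, 7, -17, 31, -65, 127, -257, 511, -1025, 2047, so a_11 = 2047.

2047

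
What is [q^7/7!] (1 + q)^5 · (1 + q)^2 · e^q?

The EGF product rule gives c_7 = Σ_{k_1+k_2+k_3=7} C(7; k_1,k_2,k_3) · ∏ g_i(k_i), where (1+q)^5 gives the falling factorial (5)_k; (1+q)^2 gives the falling factorial (2)_k; e^q gives (1)^k.
g_1(k) for k = 0…7: 1, 5, 20, 60, 120, 120, 0, 0.
g_2(k) for k = 0…7: 1, 2, 2, 0, 0, 0, 0, 0.
g_3(k) for k = 0…7: 1, 1, 1, 1, 1, 1, 1, 1.
First combine the last two factors: h(k) = Σ_j C(k,j)·g_2(j)·g_3(k−j) for k = 0…7: 1, 3, 7, 13, 21, 31, 43, 57.
c_7 = Σ_k C(7,k)·g_1(k)·h(7−k) = 1·1·57 + 7·5·43 + 21·20·31 + 35·60·21 + 35·120·13 + 21·120·7 = 57 + 1505 + 13020 + 44100 + 54600 + 17640 = 130922.

130922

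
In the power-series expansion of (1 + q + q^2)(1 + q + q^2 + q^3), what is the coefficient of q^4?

(1 + q + q^2) has coefficients 1,1,1 for degrees 0…2.
(1 + q + q^2 + q^3) has coefficients 1,1,1,1,0 for degrees 0…4.
[q^4] = 1·0 + 1·1 + 1·1 = 2.

2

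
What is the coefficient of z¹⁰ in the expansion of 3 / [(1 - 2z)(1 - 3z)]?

Partial fractions give a closed form: a_n = (-6)·2^n + (9)·3^n.
At n = 10: a_10 = 525297.

525297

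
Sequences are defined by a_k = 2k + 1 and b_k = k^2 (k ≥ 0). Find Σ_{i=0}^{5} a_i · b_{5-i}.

155

This is [x^5] in the product of the two ordinary generating functions.
Σ = 1·25 + 3·16 + 5·9 + 7·4 + 9·1 + 11·0 = 155.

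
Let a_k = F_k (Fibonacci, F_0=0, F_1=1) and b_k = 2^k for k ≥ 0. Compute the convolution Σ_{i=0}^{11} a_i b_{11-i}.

This is [x^11] in the product of the two ordinary generating functions.
Σ = 0·2048 + 1·1024 + 1·512 + 2·256 + 3·128 + 5·64 + 8·32 + 13·16 + 21·8 + 34·4 + 55·2 + 89·1 = 3719.

3719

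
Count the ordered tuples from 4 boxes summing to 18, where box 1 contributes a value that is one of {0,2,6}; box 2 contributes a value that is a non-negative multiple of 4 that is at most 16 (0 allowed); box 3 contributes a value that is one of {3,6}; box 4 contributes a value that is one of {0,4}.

2

The generating function for the choices is (1 + z² + z⁶)·(1 + z⁴ + z⁸ + z¹² + z¹⁶)·(z³ + z⁶)·(1 + z⁴); the count is [z¹⁸].
(1 + z² + z⁶) has coefficients 1,0,1,0,0,0,1 for degrees 0…6.
(1 + z⁴ + z⁸ + z¹² + z¹⁶) has coefficients 1,0,0,0,1,0,0,0,1,0,0,0,1,0,0,0,1,0,0 for degrees 0…18.
Multiplying by (z³ + z⁶) gives running coefficients 0,0,0,1,0,0,1,1,0,0,1,1,0,0,1,1,0,0,1 for degrees 0…18.
Finally multiplying by (1 + z⁴), the product of all factors after the first has coefficients 0,0,0,1,0,0,1,2,0,0,2,2,0,0,2,2,0,0,2 for degrees 0…18.
[z¹⁸] = 1·2 + 1·0 + 1·0 = 2.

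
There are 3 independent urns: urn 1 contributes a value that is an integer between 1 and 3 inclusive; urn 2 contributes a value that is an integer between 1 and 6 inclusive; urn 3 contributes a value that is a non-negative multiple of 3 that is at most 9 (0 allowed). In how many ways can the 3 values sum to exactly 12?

The generating function for the choices is (y + y^2 + y^3)·(y + y^2 + y^3 + y^4 + y^5 + y^6)·(1 + y^3 + y^6 + y^9); the count is [y^12].
(y + y^2 + y^3) has coefficients 0,1,1,1 for degrees 0…3.
(y + y^2 + y^3 + y^4 + y^5 + y^6) has coefficients 0,1,1,1,1,1,1,0,0,0,0,0,0 for degrees 0…12.
Finally multiplying by (1 + y^3 + y^6 + y^9), the product of all factors after the first has coefficients 0,1,1,1,2,2,2,2,2,2,2,2,2 for degrees 0…12.
[y^12] = 1·2 + 1·2 + 1·2 = 6.

6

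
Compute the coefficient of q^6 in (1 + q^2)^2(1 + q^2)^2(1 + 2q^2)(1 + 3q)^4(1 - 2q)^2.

-330

(1 + q^2)^2 has coefficients 1,0,2,0,1 for degrees 0…4.
(1 + q^2)^2 has coefficients 1,0,2,0,1,0,0 for degrees 0…6.
Multiplying by (1 + 2q^2) gives running coefficients 1,0,4,0,5,0,2 for degrees 0…6.
Multiplying by (1 + 3q)^4 gives running coefficients 1,12,58,156,302,492,596 for degrees 0…6.
Finally multiplying by (1 - 2q)^2, the product of all factors after the first has coefficients 1,8,14,-28,-90,-92,-164 for degrees 0…6.
[q^6] = 1·(-164) + 2·(-90) + 1·14 = -330.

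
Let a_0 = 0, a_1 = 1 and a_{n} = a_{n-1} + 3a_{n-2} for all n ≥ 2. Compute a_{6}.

The ordinary generating function has denominator 1 - z - 3z^2.
Iterating the recurrence: a_0,…,a_{6} = 0, 1, 1, 4, 7, 19, 40.

40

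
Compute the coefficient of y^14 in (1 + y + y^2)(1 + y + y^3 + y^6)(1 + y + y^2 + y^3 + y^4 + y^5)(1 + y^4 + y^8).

(1 + y + y^2) has coefficients 1,1,1 for degrees 0…2.
(1 + y + y^3 + y^6) has coefficients 1,1,0,1,0,0,1,0,0,0,0,0,0,0,0 for degrees 0…14.
Multiplying by (1 + y + y^2 + y^3 + y^4 + y^5) gives running coefficients 1,2,2,3,3,3,3,2,2,1,1,1,0,0,0 for degrees 0…14.
Finally multiplying by (1 + y^4 + y^8), the product of all factors after the first has coefficients 1,2,2,3,4,5,5,5,6,6,6,6,5,4,4 for degrees 0…14.
[y^14] = 1·4 + 1·4 + 1·5 = 13.

13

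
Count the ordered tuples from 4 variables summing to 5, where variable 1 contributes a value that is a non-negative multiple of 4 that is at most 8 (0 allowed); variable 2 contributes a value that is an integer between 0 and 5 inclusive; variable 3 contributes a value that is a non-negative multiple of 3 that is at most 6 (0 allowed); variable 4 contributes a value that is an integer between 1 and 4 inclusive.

The generating function for the choices is (1 + q⁴ + q⁸)·(1 + q + q² + q³ + q⁴ + q⁵)·(1 + q³ + q⁶)·(q + q² + q³ + q⁴); the count is [q⁵].
(1 + q⁴ + q⁸) has coefficients 1,0,0,0,1,0 for degrees 0…5.
(1 + q + q² + q³ + q⁴ + q⁵) has coefficients 1,1,1,1,1,1 for degrees 0…5.
Multiplying by (1 + q³ + q⁶) gives running coefficients 1,1,1,2,2,2 for degrees 0…5.
Finally multiplying by (q + q² + q³ + q⁴), the product of all factors after the first has coefficients 0,1,2,3,5,6 for degrees 0…5.
[q⁵] = 1·6 + 1·1 = 7.

7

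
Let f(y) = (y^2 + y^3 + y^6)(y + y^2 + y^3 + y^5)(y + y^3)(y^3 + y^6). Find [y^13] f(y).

(y^2 + y^3 + y^6) has coefficients 0,0,1,1,0,0,1 for degrees 0…6.
(y + y^2 + y^3 + y^5) has coefficients 0,1,1,1,0,1,0,0,0,0,0,0,0,0 for degrees 0…13.
Multiplying by (y + y^3) gives running coefficients 0,0,1,1,2,1,2,0,1,0,0,0,0,0 for degrees 0…13.
Finally multiplying by (y^3 + y^6), the product of all factors after the first has coefficients 0,0,0,0,0,1,1,2,2,3,2,2,2,0 for degrees 0…13.
[y^13] = 1·2 + 1·2 + 1·2 = 6.

6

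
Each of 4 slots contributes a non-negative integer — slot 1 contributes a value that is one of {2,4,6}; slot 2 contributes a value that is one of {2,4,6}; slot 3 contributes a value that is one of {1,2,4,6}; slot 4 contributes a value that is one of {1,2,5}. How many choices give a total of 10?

7

The generating function for the choices is (q^2 + q^4 + q^6)·(q^2 + q^4 + q^6)·(q + q^2 + q^4 + q^6)·(q + q^2 + q^5); the count is [q^10].
(q^2 + q^4 + q^6) has coefficients 0,0,1,0,1,0,1 for degrees 0…6.
(q^2 + q^4 + q^6) has coefficients 0,0,1,0,1,0,1,0,0,0,0 for degrees 0…10.
Multiplying by (q + q^2 + q^4 + q^6) gives running coefficients 0,0,0,1,1,1,2,1,3,0,2 for degrees 0…10.
Finally multiplying by (q + q^2 + q^5), the product of all factors after the first has coefficients 0,0,0,0,1,2,2,3,4,5,4 for degrees 0…10.
[q^10] = 1·4 + 1·2 + 1·1 = 7.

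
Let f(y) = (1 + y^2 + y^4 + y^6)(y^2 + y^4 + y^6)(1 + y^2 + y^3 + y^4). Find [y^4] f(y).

3

(1 + y^2 + y^4 + y^6) has coefficients 1,0,1,0,1 for degrees 0…4.
(y^2 + y^4 + y^6) has coefficients 0,0,1,0,1 for degrees 0…4.
Finally multiplying by (1 + y^2 + y^3 + y^4), the product of all factors after the first has coefficients 0,0,1,0,2 for degrees 0…4.
[y^4] = 1·2 + 1·1 + 1·0 = 3.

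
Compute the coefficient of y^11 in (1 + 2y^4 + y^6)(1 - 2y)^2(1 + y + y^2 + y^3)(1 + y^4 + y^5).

(1 + 2y^4 + y^6) has coefficients 1,0,0,0,2,0,1 for degrees 0…6.
(1 - 2y)^2 has coefficients 1,-4,4,0,0,0,0,0,0,0,0,0 for degrees 0…11.
Multiplying by (1 + y + y^2 + y^3) gives running coefficients 1,-3,1,1,0,4,0,0,0,0,0,0 for degrees 0…11.
Finally multiplying by (1 + y^4 + y^5), the product of all factors after the first has coefficients 1,-3,1,1,1,2,-2,2,1,4,4,0 for degrees 0…11.
[y^11] = 1·0 + 2·2 + 1·2 = 6.

6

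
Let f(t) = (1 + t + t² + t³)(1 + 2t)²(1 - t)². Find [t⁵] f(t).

(1 + t + t² + t³) has coefficients 1,1,1,1 for degrees 0…3.
(1 + 2t)² has coefficients 1,4,4,0,0,0 for degrees 0…5.
Finally multiplying by (1 - t)², the product of all factors after the first has coefficients 1,2,-3,-4,4,0 for degrees 0…5.
[t⁵] = 1·0 + 1·4 + 1·(-4) + 1·(-3) = -3.

-3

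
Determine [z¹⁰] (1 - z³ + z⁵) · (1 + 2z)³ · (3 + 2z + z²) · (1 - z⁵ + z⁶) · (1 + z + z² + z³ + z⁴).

110

(1 - z³ + z⁵) has coefficients 1,0,0,-1,0,1 for degrees 0…5.
(1 + 2z)³ has coefficients 1,6,12,8,0,0,0,0,0,0,0 for degrees 0…10.
Multiplying by (3 + 2z + z²) gives running coefficients 3,20,49,54,28,8,0,0,0,0,0 for degrees 0…10.
Multiplying by (1 - z⁵ + z⁶) gives running coefficients 3,20,49,54,28,5,-17,-29,-5,26,20 for degrees 0…10.
Finally multiplying by (1 + z + z² + z³ + z⁴), the product of all factors after the first has coefficients 3,23,72,126,154,156,119,41,-18,-20,-5 for degrees 0…10.
[z¹⁰] = 1·(-5) − 1·41 + 1·156 = 110.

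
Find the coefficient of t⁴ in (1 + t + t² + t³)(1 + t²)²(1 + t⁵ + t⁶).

(1 + t + t² + t³) has coefficients 1,1,1,1 for degrees 0…3.
(1 + t²)² has coefficients 1,0,2,0,1 for degrees 0…4.
Finally multiplying by (1 + t⁵ + t⁶), the product of all factors after the first has coefficients 1,0,2,0,1 for degrees 0…4.
[t⁴] = 1·1 + 1·0 + 1·2 + 1·0 = 3.

3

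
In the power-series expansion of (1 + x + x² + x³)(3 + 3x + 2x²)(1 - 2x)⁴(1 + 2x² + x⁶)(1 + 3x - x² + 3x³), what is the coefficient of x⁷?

(1 + x + x² + x³) has coefficients 1,1,1,1 for degrees 0…3.
(3 + 3x + 2x²) has coefficients 3,3,2,0,0,0,0,0 for degrees 0…7.
Multiplying by (1 - 2x)⁴ gives running coefficients 3,-21,50,-40,0,-16,32,0 for degrees 0…7.
Multiplying by (1 + 2x² + x⁶) gives running coefficients 3,-21,56,-82,100,-96,35,-53 for degrees 0…7.
Finally multiplying by (1 + 3x - x² + 3x³), the product of all factors after the first has coefficients 3,-12,-10,116,-265,454,-599,448 for degrees 0…7.
[x⁷] = 1·448 + 1·(-599) + 1·454 + 1·(-265) = 38.

38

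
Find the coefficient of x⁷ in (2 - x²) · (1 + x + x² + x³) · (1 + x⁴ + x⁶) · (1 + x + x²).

7

(2 - x²) has coefficients 2,0,-1 for degrees 0…2.
(1 + x + x² + x³) has coefficients 1,1,1,1,0,0,0,0 for degrees 0…7.
Multiplying by (1 + x⁴ + x⁶) gives running coefficients 1,1,1,1,1,1,2,2 for degrees 0…7.
Finally multiplying by (1 + x + x²), the product of all factors after the first has coefficients 1,2,3,3,3,3,4,5 for degrees 0…7.
[x⁷] = 2·5 − 1·3 = 7.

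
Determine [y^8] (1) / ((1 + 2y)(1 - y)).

171

Partial fractions give a closed form: a_n = (2/3)·(-2)^n + (1/3)·1^n.
At n = 8: a_8 = 171.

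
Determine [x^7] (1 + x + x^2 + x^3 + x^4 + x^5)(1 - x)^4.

3

(1 + x + x^2 + x^3 + x^4 + x^5) has coefficients 1,1,1,1,1,1 for degrees 0…5.
(1 - x)^4 has coefficients 1,-4,6,-4,1,0,0,0 for degrees 0…7.
[x^7] = 1·0 + 1·0 + 1·0 + 1·1 + 1·(-4) + 1·6 = 3.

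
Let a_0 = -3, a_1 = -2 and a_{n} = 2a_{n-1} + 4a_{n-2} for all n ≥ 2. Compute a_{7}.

The ordinary generating function has denominator 1 - 2t - 4t^2.
Iterating the recurrence: a_0,…,a_{7} = -3, -2, -16, -40, -144, -448, -1472, -4736.

-4736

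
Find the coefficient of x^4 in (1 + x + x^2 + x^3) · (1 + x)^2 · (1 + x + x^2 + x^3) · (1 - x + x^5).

2

(1 + x + x^2 + x^3) has coefficients 1,1,1,1 for degrees 0…3.
(1 + x)^2 has coefficients 1,2,1,0,0 for degrees 0…4.
Multiplying by (1 + x + x^2 + x^3) gives running coefficients 1,3,4,4,3 for degrees 0…4.
Finally multiplying by (1 - x + x^5), the product of all factors after the first has coefficients 1,2,1,0,-1 for degrees 0…4.
[x^4] = 1·(-1) + 1·0 + 1·1 + 1·2 = 2.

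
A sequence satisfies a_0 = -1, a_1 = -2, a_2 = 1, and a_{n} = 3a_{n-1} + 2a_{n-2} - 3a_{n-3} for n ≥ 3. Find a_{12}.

204419

The ordinary generating function has denominator 1 - 3z - 2z^2 + 3z^3.
Iterating the recurrence: a_0,…,a_{12} = -1, -2, 1, 2, 14, 43, 151, 497, 1664, 5533, 18436, 61382, 204419.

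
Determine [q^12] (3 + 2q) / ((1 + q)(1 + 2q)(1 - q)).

Partial fractions give a closed form: a_n = (-1/2)·(-1)^n + (8/3)·(-2)^n + (5/6)·1^n.
At n = 12: a_12 = 10923.

10923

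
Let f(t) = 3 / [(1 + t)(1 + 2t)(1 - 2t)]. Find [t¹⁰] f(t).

4095

Partial fractions give a closed form: a_n = (-1)·(-1)^n + (3)·(-2)^n + (1)·2^n.
At n = 10: a_10 = 4095.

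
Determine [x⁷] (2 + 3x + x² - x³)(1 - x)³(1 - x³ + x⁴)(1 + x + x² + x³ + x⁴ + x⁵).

(2 + 3x + x² - x³) has coefficients 2,3,1,-1 for degrees 0…3.
(1 - x)³ has coefficients 1,-3,3,-1,0,0,0,0 for degrees 0…7.
Multiplying by (1 - x³ + x⁴) gives running coefficients 1,-3,3,-2,4,-6,4,-1 for degrees 0…7.
Finally multiplying by (1 + x + x² + x³ + x⁴ + x⁵), the product of all factors after the first has coefficients 1,-2,1,-1,3,-3,0,2 for degrees 0…7.
[x⁷] = 2·2 + 3·0 + 1·(-3) − 1·3 = -2.

-2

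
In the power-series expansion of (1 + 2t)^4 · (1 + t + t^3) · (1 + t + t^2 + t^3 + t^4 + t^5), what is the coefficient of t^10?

(1 + 2t)^4 has coefficients 1,8,24,32,16 for degrees 0…4.
(1 + t + t^3) has coefficients 1,1,0,1,0,0,0,0,0,0,0 for degrees 0…10.
Finally multiplying by (1 + t + t^2 + t^3 + t^4 + t^5), the product of all factors after the first has coefficients 1,2,2,3,3,3,2,1,1,0,0 for degrees 0…10.
[t^10] = 1·0 + 8·0 + 24·1 + 32·1 + 16·2 = 88.

88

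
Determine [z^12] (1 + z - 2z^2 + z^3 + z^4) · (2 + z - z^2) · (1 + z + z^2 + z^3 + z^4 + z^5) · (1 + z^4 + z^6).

(1 + z - 2z^2 + z^3 + z^4) has coefficients 1,1,-2,1,1 for degrees 0…4.
(2 + z - z^2) has coefficients 2,1,-1,0,0,0,0,0,0,0,0,0,0 for degrees 0…12.
Multiplying by (1 + z + z^2 + z^3 + z^4 + z^5) gives running coefficients 2,3,2,2,2,2,0,-1,0,0,0,0,0 for degrees 0…12.
Finally multiplying by (1 + z^4 + z^6), the product of all factors after the first has coefficients 2,3,2,2,4,5,4,4,4,4,2,1,0 for degrees 0…12.
[z^12] = 1·0 + 1·1 − 2·2 + 1·4 + 1·4 = 5.

5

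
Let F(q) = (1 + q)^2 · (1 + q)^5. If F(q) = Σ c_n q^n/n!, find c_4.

840

The EGF product rule gives c_4 = Σ_{k_1+k_2=4} C(4; k_1,k_2) · ∏ g_i(k_i), where (1+q)^2 gives the falling factorial (2)_k; (1+q)^5 gives the falling factorial (5)_k.
g_1(k) for k = 0…4: 1, 2, 2, 0, 0.
g_2(k) for k = 0…4: 1, 5, 20, 60, 120.
c_4 = Σ_k C(4,k)·g_1(k)·g_2(4−k) = 1·1·120 + 4·2·60 + 6·2·20 = 120 + 480 + 240 = 840.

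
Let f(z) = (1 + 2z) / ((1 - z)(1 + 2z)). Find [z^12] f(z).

The denominator gives the recurrence a_n = −a_(n−1) + 2a_(n−2) for n ≥ 2; the numerator fixes a_0 = 1, a_1 = 1.
Iterating: 1, 1, 1, 1, 1, 1, 1, 1, 1, 1, 1, 1, 1, so a_12 = 1.

1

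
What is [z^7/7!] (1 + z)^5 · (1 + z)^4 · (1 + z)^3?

The EGF product rule gives c_7 = Σ_{k_1+k_2+k_3=7} C(7; k_1,k_2,k_3) · ∏ g_i(k_i), where (1+z)^5 gives the falling factorial (5)_k; (1+z)^4 gives the falling factorial (4)_k; (1+z)^3 gives the falling factorial (3)_k.
g_1(k) for k = 0…7: 1, 5, 20, 60, 120, 120, 0, 0.
g_2(k) for k = 0…7: 1, 4, 12, 24, 24, 0, 0, 0.
g_3(k) for k = 0…7: 1, 3, 6, 6, 0, 0, 0, 0.
First combine the last two factors: h(k) = Σ_j C(k,j)·g_2(j)·g_3(k−j) for k = 0…7: 1, 7, 42, 210, 840, 2520, 5040, 5040.
c_7 = Σ_k C(7,k)·g_1(k)·h(7−k) = 1·1·5040 + 7·5·5040 + 21·20·2520 + 35·60·840 + 35·120·210 + 21·120·42 = 5040 + 176400 + 1058400 + 1764000 + 882000 + 105840 = 3991680.

3991680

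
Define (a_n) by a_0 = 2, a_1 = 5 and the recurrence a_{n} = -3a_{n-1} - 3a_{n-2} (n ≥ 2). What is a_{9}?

-1296

The ordinary generating function has denominator 1 + 3z + 3z^2.
Iterating the recurrence: a_0,…,a_{9} = 2, 5, -21, 48, -81, 99, -54, -135, 567, -1296.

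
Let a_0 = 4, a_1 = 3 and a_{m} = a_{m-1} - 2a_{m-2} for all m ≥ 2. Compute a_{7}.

The ordinary generating function has denominator 1 - x + 2x^2.
Iterating the recurrence: a_0,…,a_{7} = 4, 3, -5, -11, -1, 21, 23, -19.

-19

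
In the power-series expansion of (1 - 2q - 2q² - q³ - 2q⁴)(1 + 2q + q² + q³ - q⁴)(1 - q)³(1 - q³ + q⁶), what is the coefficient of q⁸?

-4

(1 - 2q - 2q² - q³ - 2q⁴) has coefficients 1,-2,-2,-1,-2 for degrees 0…4.
(1 + 2q + q² + q³ - q⁴) has coefficients 1,2,1,1,-1,0,0,0,0 for degrees 0…8.
Multiplying by (1 - q)³ gives running coefficients 1,-1,-2,3,-3,5,-4,1,0 for degrees 0…8.
Finally multiplying by (1 - q³ + q⁶), the product of all factors after the first has coefficients 1,-1,-2,2,-2,7,-6,3,-7 for degrees 0…8.
[q⁸] = 1·(-7) − 2·3 − 2·(-6) − 1·7 − 2·(-2) = -4.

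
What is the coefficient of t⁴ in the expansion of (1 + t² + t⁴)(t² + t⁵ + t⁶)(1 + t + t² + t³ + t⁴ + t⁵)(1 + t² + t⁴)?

3

(1 + t² + t⁴) has coefficients 1,0,1,0,1 for degrees 0…4.
(t² + t⁵ + t⁶) has coefficients 0,0,1,0,0 for degrees 0…4.
Multiplying by (1 + t + t² + t³ + t⁴ + t⁵) gives running coefficients 0,0,1,1,1 for degrees 0…4.
Finally multiplying by (1 + t² + t⁴), the product of all factors after the first has coefficients 0,0,1,1,2 for degrees 0…4.
[t⁴] = 1·2 + 1·1 + 1·0 = 3.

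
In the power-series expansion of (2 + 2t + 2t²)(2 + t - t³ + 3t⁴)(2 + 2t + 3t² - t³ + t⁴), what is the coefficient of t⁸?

(2 + 2t + 2t²) has coefficients 2,2,2 for degrees 0…2.
(2 + t - t³ + 3t⁴) has coefficients 2,1,0,-1,3,0,0,0,0 for degrees 0…8.
Finally multiplying by (2 + 2t + 3t² - t³ + t⁴), the product of all factors after the first has coefficients 4,6,8,-1,5,4,10,-4,3 for degrees 0…8.
[t⁸] = 2·3 + 2·(-4) + 2·10 = 18.

18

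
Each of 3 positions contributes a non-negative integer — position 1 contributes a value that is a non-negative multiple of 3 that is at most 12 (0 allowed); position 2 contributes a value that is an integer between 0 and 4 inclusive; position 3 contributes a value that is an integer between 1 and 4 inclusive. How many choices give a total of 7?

7

The generating function for the choices is (1 + y³ + y⁶ + y⁹ + y¹²)·(1 + y + y² + y³ + y⁴)·(y + y² + y³ + y⁴); the count is [y⁷].
(1 + y³ + y⁶ + y⁹ + y¹²) has coefficients 1,0,0,1,0,0,1,0 for degrees 0…7.
(1 + y + y² + y³ + y⁴) has coefficients 1,1,1,1,1,0,0,0 for degrees 0…7.
Finally multiplying by (y + y² + y³ + y⁴), the product of all factors after the first has coefficients 0,1,2,3,4,4,3,2 for degrees 0…7.
[y⁷] = 1·2 + 1·4 + 1·1 = 7.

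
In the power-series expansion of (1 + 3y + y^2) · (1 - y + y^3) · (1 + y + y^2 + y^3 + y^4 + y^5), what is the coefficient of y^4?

4

(1 + 3y + y^2) has coefficients 1,3,1 for degrees 0…2.
(1 - y + y^3) has coefficients 1,-1,0,1,0 for degrees 0…4.
Finally multiplying by (1 + y + y^2 + y^3 + y^4 + y^5), the product of all factors after the first has coefficients 1,0,0,1,1 for degrees 0…4.
[y^4] = 1·1 + 3·1 + 1·0 = 4.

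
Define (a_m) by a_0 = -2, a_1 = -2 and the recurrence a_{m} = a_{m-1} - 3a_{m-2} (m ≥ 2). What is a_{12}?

The ordinary generating function has denominator 1 - x + 3x^2.
Iterating the recurrence: a_0,…,a_{12} = -2, -2, 4, 10, -2, -32, -26, 70, 148, -62, -506, -320, 1198.

1198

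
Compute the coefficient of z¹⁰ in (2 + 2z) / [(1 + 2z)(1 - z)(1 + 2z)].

8420

The denominator gives the recurrence a_n = −3a_(n−1) + 4a_(n−3) for n ≥ 3; the numerator fixes a_0 = 2, a_1 = -4, a_2 = 12.
Iterating: 2, -4, 12, -28, 68, -156, 356, -796, 1764, -3868, 8420, so a_10 = 8420.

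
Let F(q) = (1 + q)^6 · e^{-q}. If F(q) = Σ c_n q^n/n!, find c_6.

The EGF product rule gives c_6 = Σ_{k_1+k_2=6} C(6; k_1,k_2) · ∏ g_i(k_i), where (1+q)^6 gives the falling factorial (6)_k; e^{-q} gives (-1)^k.
g_1(k) for k = 0…6: 1, 6, 30, 120, 360, 720, 720.
g_2(k) for k = 0…6: 1, -1, 1, -1, 1, -1, 1.
c_6 = Σ_k C(6,k)·g_1(k)·g_2(6−k) = 1·1·1 + 6·6·(-1) + 15·30·1 + 20·120·(-1) + 15·360·1 + 6·720·(-1) + 1·720·1 = 1 − 36 + 450 − 2400 + 5400 − 4320 + 720 = -185.

-185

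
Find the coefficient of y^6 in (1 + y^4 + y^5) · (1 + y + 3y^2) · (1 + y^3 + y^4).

7

(1 + y^4 + y^5) has coefficients 1,0,0,0,1,1 for degrees 0…5.
(1 + y + 3y^2) has coefficients 1,1,3,0,0,0,0 for degrees 0…6.
Finally multiplying by (1 + y^3 + y^4), the product of all factors after the first has coefficients 1,1,3,1,2,4,3 for degrees 0…6.
[y^6] = 1·3 + 1·3 + 1·1 = 7.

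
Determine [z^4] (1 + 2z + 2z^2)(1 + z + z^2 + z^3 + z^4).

(1 + 2z + 2z^2) has coefficients 1,2,2 for degrees 0…2.
(1 + z + z^2 + z^3 + z^4) has coefficients 1,1,1,1,1 for degrees 0…4.
[z^4] = 1·1 + 2·1 + 2·1 = 5.

5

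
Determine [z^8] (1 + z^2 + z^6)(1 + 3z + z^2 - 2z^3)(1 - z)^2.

(1 + z^2 + z^6) has coefficients 1,0,1,0,0,0,1 for degrees 0…6.
(1 + 3z + z^2 - 2z^3) has coefficients 1,3,1,-2,0,0,0,0,0 for degrees 0…8.
Finally multiplying by (1 - z)^2, the product of all factors after the first has coefficients 1,1,-4,-1,5,-2,0,0,0 for degrees 0…8.
[z^8] = 1·0 + 1·0 + 1·(-4) = -4.

-4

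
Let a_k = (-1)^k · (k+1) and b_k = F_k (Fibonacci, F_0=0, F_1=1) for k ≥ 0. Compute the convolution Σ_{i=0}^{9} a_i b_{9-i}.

Write out a_i and b_{9-i} for i = 0,…,9 and sum the products.
Σ = 1·34 − 2·21 + 3·13 − 4·8 + 5·5 − 6·3 + 7·2 − 8·1 + 9·1 − 10·0 = 21.

21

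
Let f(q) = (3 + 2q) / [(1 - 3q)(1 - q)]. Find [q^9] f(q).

The denominator gives the recurrence a_n = 4a_(n−1) − 3a_(n−2) for n ≥ 2; the numerator fixes a_0 = 3, a_1 = 14.
Iterating: 3, 14, 47, 146, 443, 1334, 4007, 12026, 36083, 108254, so a_9 = 108254.

108254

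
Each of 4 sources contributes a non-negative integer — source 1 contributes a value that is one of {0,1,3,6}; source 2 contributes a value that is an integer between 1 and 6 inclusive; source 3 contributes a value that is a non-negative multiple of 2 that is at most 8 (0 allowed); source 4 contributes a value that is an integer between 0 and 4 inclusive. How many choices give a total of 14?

The generating function for the choices is (1 + q + q^3 + q^6)·(q + q^2 + q^3 + q^4 + q^5 + q^6)·(1 + q^2 + q^4 + q^6 + q^8)·(1 + q + q^2 + q^3 + q^4); the count is [q^14].
(1 + q + q^3 + q^6) has coefficients 1,1,0,1,0,0,1 for degrees 0…6.
(q + q^2 + q^3 + q^4 + q^5 + q^6) has coefficients 0,1,1,1,1,1,1,0,0,0,0,0,0,0,0 for degrees 0…14.
Multiplying by (1 + q^2 + q^4 + q^6 + q^8) gives running coefficients 0,1,1,2,2,3,3,3,3,3,3,2,2,1,1 for degrees 0…14.
Finally multiplying by (1 + q + q^2 + q^3 + q^4), the product of all factors after the first has coefficients 0,1,2,4,6,9,11,13,14,15,15,14,13,11,9 for degrees 0…14.
[q^14] = 1·9 + 1·11 + 1·14 + 1·14 = 48.

48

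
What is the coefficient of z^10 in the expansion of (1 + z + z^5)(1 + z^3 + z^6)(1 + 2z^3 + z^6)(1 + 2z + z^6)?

12

(1 + z + z^5) has coefficients 1,1,0,0,0,1 for degrees 0…5.
(1 + z^3 + z^6) has coefficients 1,0,0,1,0,0,1,0,0,0,0 for degrees 0…10.
Multiplying by (1 + 2z^3 + z^6) gives running coefficients 1,0,0,3,0,0,4,0,0,3,0 for degrees 0…10.
Finally multiplying by (1 + 2z + z^6), the product of all factors after the first has coefficients 1,2,0,3,6,0,5,8,0,6,6 for degrees 0…10.
[z^10] = 1·6 + 1·6 + 1·0 = 12.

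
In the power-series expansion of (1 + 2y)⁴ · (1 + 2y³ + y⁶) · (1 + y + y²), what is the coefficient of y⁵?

(1 + 2y)⁴ has coefficients 1,8,24,32,16 for degrees 0…4.
(1 + 2y³ + y⁶) has coefficients 1,0,0,2,0,0 for degrees 0…5.
Finally multiplying by (1 + y + y²), the product of all factors after the first has coefficients 1,1,1,2,2,2 for degrees 0…5.
[y⁵] = 1·2 + 8·2 + 24·2 + 32·1 + 16·1 = 114.

114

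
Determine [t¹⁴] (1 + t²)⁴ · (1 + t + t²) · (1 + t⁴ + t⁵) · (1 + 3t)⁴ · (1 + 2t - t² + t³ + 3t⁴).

23227

(1 + t²)⁴ has coefficients 1,0,4,0,6,0,4,0,1 for degrees 0…8.
(1 + t + t²) has coefficients 1,1,1,0,0,0,0,0,0,0,0,0,0,0,0 for degrees 0…14.
Multiplying by (1 + t⁴ + t⁵) gives running coefficients 1,1,1,0,1,2,2,1,0,0,0,0,0,0,0 for degrees 0…14.
Multiplying by (1 + 3t)⁴ gives running coefficients 1,13,67,174,244,203,161,241,417,432,270,81,0,0,0 for degrees 0…14.
Finally multiplying by (1 + 2t - t² + t³ + 3t⁴), the product of all factors after the first has coefficients 1,15,92,296,541,623,698,1126,1673,1795,1441,1329,1575,1485,891 for degrees 0…14.
[t¹⁴] = 1·891 + 4·1575 + 6·1441 + 4·1673 + 1·698 = 23227.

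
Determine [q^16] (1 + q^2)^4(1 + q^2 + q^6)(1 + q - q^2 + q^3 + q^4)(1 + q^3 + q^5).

(1 + q^2)^4 has coefficients 1,0,4,0,6,0,4,0,1 for degrees 0…8.
(1 + q^2 + q^6) has coefficients 1,0,1,0,0,0,1,0,0,0,0,0,0,0,0,0,0 for degrees 0…16.
Multiplying by (1 + q - q^2 + q^3 + q^4) gives running coefficients 1,1,0,2,0,1,2,1,-1,1,1,0,0,0,0,0,0 for degrees 0…16.
Finally multiplying by (1 + q^3 + q^5), the product of all factors after the first has coefficients 1,1,0,3,1,2,5,1,2,3,3,1,2,0,1,1,0 for degrees 0…16.
[q^16] = 1·0 + 4·1 + 6·2 + 4·3 + 1·2 = 30.

30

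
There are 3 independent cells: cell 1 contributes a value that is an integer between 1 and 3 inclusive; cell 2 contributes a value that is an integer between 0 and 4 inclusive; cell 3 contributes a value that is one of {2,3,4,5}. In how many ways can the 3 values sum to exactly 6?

The generating function for the choices is (q + q^2 + q^3)·(1 + q + q^2 + q^3 + q^4)·(q^2 + q^3 + q^4 + q^5); the count is [q^6].
(q + q^2 + q^3) has coefficients 0,1,1,1 for degrees 0…3.
(1 + q + q^2 + q^3 + q^4) has coefficients 1,1,1,1,1,0,0 for degrees 0…6.
Finally multiplying by (q^2 + q^3 + q^4 + q^5), the product of all factors after the first has coefficients 0,0,1,2,3,4,4 for degrees 0…6.
[q^6] = 1·4 + 1·3 + 1·2 = 9.

9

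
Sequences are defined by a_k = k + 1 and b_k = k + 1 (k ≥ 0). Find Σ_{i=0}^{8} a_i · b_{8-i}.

Write out a_i and b_{8-i} for i = 0,…,8 and sum the products.
Σ = 1·9 + 2·8 + 3·7 + 4·6 + 5·5 + 6·4 + 7·3 + 8·2 + 9·1 = 165.

165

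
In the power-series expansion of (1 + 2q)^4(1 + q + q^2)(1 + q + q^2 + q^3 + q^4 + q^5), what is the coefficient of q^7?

233

(1 + 2q)^4 has coefficients 1,8,24,32,16 for degrees 0…4.
(1 + q + q^2) has coefficients 1,1,1,0,0,0,0,0 for degrees 0…7.
Finally multiplying by (1 + q + q^2 + q^3 + q^4 + q^5), the product of all factors after the first has coefficients 1,2,3,3,3,3,2,1 for degrees 0…7.
[q^7] = 1·1 + 8·2 + 24·3 + 32·3 + 16·3 = 233.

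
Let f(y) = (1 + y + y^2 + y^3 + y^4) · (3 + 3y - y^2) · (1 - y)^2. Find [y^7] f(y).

(1 + y + y^2 + y^3 + y^4) has coefficients 1,1,1,1,1 for degrees 0…4.
(3 + 3y - y^2) has coefficients 3,3,-1,0,0,0,0,0 for degrees 0…7.
Finally multiplying by (1 - y)^2, the product of all factors after the first has coefficients 3,-3,-4,5,-1,0,0,0 for degrees 0…7.
[y^7] = 1·0 + 1·0 + 1·0 + 1·(-1) + 1·5 = 4.

4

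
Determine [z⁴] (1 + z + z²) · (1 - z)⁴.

(1 + z + z²) has coefficients 1,1,1 for degrees 0…2.
(1 - z)⁴ has coefficients 1,-4,6,-4,1 for degrees 0…4.
[z⁴] = 1·1 + 1·(-4) + 1·6 = 3.

3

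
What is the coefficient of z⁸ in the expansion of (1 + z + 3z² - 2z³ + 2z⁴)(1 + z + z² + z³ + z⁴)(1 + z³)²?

(1 + z + 3z² - 2z³ + 2z⁴) has coefficients 1,1,3,-2,2 for degrees 0…4.
(1 + z + z² + z³ + z⁴) has coefficients 1,1,1,1,1,0,0,0,0 for degrees 0…8.
Finally multiplying by (1 + z³)², the product of all factors after the first has coefficients 1,1,1,3,3,2,3,3,1 for degrees 0…8.
[z⁸] = 1·1 + 1·3 + 3·3 − 2·2 + 2·3 = 15.

15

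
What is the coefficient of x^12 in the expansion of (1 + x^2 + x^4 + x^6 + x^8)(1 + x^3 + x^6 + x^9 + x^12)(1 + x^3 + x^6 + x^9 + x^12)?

(1 + x^2 + x^4 + x^6 + x^8) has coefficients 1,0,1,0,1,0,1,0,1 for degrees 0…8.
(1 + x^3 + x^6 + x^9 + x^12) has coefficients 1,0,0,1,0,0,1,0,0,1,0,0,1 for degrees 0…12.
Finally multiplying by (1 + x^3 + x^6 + x^9 + x^12), the product of all factors after the first has coefficients 1,0,0,2,0,0,3,0,0,4,0,0,5 for degrees 0…12.
[x^12] = 1·5 + 1·0 + 1·0 + 1·3 + 1·0 = 8.

8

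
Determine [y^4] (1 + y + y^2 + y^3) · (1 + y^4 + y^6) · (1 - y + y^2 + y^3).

2

(1 + y + y^2 + y^3) has coefficients 1,1,1,1 for degrees 0…3.
(1 + y^4 + y^6) has coefficients 1,0,0,0,1 for degrees 0…4.
Finally multiplying by (1 - y + y^2 + y^3), the product of all factors after the first has coefficients 1,-1,1,1,1 for degrees 0…4.
[y^4] = 1·1 + 1·1 + 1·1 + 1·(-1) = 2.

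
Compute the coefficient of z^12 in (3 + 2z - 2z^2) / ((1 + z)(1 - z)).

1

The denominator gives the recurrence a_n = a_(n−2) for n ≥ 3; the numerator fixes a_0 = 3, a_1 = 2, a_2 = 1.
Iterating: 3, 2, 1, 2, 1, 2, 1, 2, 1, 2, 1, 2, 1, so a_12 = 1.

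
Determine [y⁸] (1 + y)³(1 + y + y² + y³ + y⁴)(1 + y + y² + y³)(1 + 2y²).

66

(1 + y)³ has coefficients 1,3,3,1 for degrees 0…3.
(1 + y + y² + y³ + y⁴) has coefficients 1,1,1,1,1,0,0,0,0 for degrees 0…8.
Multiplying by (1 + y + y² + y³) gives running coefficients 1,2,3,4,4,3,2,1,0 for degrees 0…8.
Finally multiplying by (1 + 2y²), the product of all factors after the first has coefficients 1,2,5,8,10,11,10,7,4 for degrees 0…8.
[y⁸] = 1·4 + 3·7 + 3·10 + 1·11 = 66.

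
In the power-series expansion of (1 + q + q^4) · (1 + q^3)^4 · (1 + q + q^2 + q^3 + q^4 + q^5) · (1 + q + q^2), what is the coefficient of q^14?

65

(1 + q + q^4) has coefficients 1,1,0,0,1 for degrees 0…4.
(1 + q^3)^4 has coefficients 1,0,0,4,0,0,6,0,0,4,0,0,1,0,0 for degrees 0…14.
Multiplying by (1 + q + q^2 + q^3 + q^4 + q^5) gives running coefficients 1,1,1,5,5,5,10,10,10,10,10,10,5,5,5 for degrees 0…14.
Finally multiplying by (1 + q + q^2), the product of all factors after the first has coefficients 1,2,3,7,11,15,20,25,30,30,30,30,25,20,15 for degrees 0…14.
[q^14] = 1·15 + 1·20 + 1·30 = 65.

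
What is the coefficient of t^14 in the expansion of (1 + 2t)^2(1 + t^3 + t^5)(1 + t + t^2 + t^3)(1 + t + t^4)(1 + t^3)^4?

(1 + 2t)^2 has coefficients 1,4,4 for degrees 0…2.
(1 + t^3 + t^5) has coefficients 1,0,0,1,0,1,0,0,0,0,0,0,0,0,0 for degrees 0…14.
Multiplying by (1 + t + t^2 + t^3) gives running coefficients 1,1,1,2,1,2,2,1,1,0,0,0,0,0,0 for degrees 0…14.
Multiplying by (1 + t + t^4) gives running coefficients 1,2,2,3,4,4,5,5,3,3,2,1,1,0,0 for degrees 0…14.
Finally multiplying by (1 + t^3)^4, the product of all factors after the first has coefficients 1,2,2,7,12,12,23,33,31,45,54,45,56,56,40 for degrees 0…14.
[t^14] = 1·40 + 4·56 + 4·56 = 488.

488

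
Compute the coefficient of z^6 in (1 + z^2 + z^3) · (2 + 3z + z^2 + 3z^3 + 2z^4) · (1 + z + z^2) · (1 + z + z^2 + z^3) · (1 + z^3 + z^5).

100

(1 + z^2 + z^3) has coefficients 1,0,1,1 for degrees 0…3.
(2 + 3z + z^2 + 3z^3 + 2z^4) has coefficients 2,3,1,3,2,0,0 for degrees 0…6.
Multiplying by (1 + z + z^2) gives running coefficients 2,5,6,7,6,5,2 for degrees 0…6.
Multiplying by (1 + z + z^2 + z^3) gives running coefficients 2,7,13,20,24,24,20 for degrees 0…6.
Finally multiplying by (1 + z^3 + z^5), the product of all factors after the first has coefficients 2,7,13,22,31,39,47 for degrees 0…6.
[z^6] = 1·47 + 1·31 + 1·22 = 100.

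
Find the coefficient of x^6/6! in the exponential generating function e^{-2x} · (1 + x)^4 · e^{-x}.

The EGF product rule gives c_6 = Σ_{k_1+k_2+k_3=6} C(6; k_1,k_2,k_3) · ∏ g_i(k_i), where e^{-2x} gives (-2)^k; (1+x)^4 gives the falling factorial (4)_k; e^{-x} gives (-1)^k.
g_1(k) for k = 0…6: 1, -2, 4, -8, 16, -32, 64.
g_2(k) for k = 0…6: 1, 4, 12, 24, 24, 0, 0.
g_3(k) for k = 0…6: 1, -1, 1, -1, 1, -1, 1.
First combine the last two factors: h(k) = Σ_j C(k,j)·g_2(j)·g_3(k−j) for k = 0…6: 1, 3, 5, -1, -15, 19, 37.
c_6 = Σ_k C(6,k)·g_1(k)·h(6−k) = 1·1·37 + 6·(-2)·19 + 15·4·(-15) + 20·(-8)·(-1) + 15·16·5 + 6·(-32)·3 + 1·64·1 = 37 − 228 − 900 + 160 + 1200 − 576 + 64 = -243.

-243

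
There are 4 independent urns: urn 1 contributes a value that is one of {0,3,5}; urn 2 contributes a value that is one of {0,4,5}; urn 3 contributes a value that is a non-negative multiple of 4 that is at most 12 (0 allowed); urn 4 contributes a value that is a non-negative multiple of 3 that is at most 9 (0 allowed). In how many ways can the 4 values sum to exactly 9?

5

The generating function for the choices is (1 + y^3 + y^5)·(1 + y^4 + y^5)·(1 + y^4 + y^8 + y^12)·(1 + y^3 + y^6 + y^9); the count is [y^9].
(1 + y^3 + y^5) has coefficients 1,0,0,1,0,1 for degrees 0…5.
(1 + y^4 + y^5) has coefficients 1,0,0,0,1,1,0,0,0,0 for degrees 0…9.
Multiplying by (1 + y^4 + y^8 + y^12) gives running coefficients 1,0,0,0,2,1,0,0,2,1 for degrees 0…9.
Finally multiplying by (1 + y^3 + y^6 + y^9), the product of all factors after the first has coefficients 1,0,0,1,2,1,1,2,3,2 for degrees 0…9.
[y^9] = 1·2 + 1·1 + 1·2 = 5.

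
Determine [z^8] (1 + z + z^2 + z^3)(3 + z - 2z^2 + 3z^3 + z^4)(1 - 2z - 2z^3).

-6

(1 + z + z^2 + z^3) has coefficients 1,1,1,1 for degrees 0…3.
(3 + z - 2z^2 + 3z^3 + z^4) has coefficients 3,1,-2,3,1,0,0,0,0 for degrees 0…8.
Finally multiplying by (1 - 2z - 2z^3), the product of all factors after the first has coefficients 3,-5,-4,1,-7,2,-6,-2,0 for degrees 0…8.
[z^8] = 1·0 + 1·(-2) + 1·(-6) + 1·2 = -6.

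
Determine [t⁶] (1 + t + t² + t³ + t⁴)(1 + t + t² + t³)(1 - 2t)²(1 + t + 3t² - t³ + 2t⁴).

7

(1 + t + t² + t³ + t⁴) has coefficients 1,1,1,1,1 for degrees 0…4.
(1 + t + t² + t³) has coefficients 1,1,1,1,0,0,0 for degrees 0…6.
Multiplying by (1 - 2t)² gives running coefficients 1,-3,1,1,0,4,0 for degrees 0…6.
Finally multiplying by (1 + t + 3t² - t³ + 2t⁴), the product of all factors after the first has coefficients 1,-2,1,-8,9,0,5 for degrees 0…6.
[t⁶] = 1·5 + 1·0 + 1·9 + 1·(-8) + 1·1 = 7.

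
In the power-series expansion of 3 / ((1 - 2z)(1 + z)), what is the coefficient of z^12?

The denominator gives the recurrence a_n = a_(n−1) + 2a_(n−2) for n ≥ 2; the numerator fixes a_0 = 3, a_1 = 3.
Iterating: 3, 3, 9, 15, 33, 63, 129, 255, 513, 1023, 2049, 4095, 8193, so a_12 = 8193.

8193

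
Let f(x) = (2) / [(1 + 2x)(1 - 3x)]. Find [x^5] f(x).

Partial fractions give a closed form: a_n = (4/5)·(-2)^n + (6/5)·3^n.
At n = 5: a_5 = 266.

266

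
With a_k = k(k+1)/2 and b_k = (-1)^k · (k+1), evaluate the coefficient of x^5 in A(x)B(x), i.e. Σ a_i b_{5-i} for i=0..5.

The convolution is the t^5 coefficient of A(t)B(t).
Σ = 0·(-6) + 1·5 + 3·(-4) + 6·3 + 10·(-2) + 15·1 = 6.

6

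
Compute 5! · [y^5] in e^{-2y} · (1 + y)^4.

The EGF product rule gives c_5 = Σ_{k_1+k_2=5} C(5; k_1,k_2) · ∏ g_i(k_i), where e^{-2y} gives (-2)^k; (1+y)^4 gives the falling factorial (4)_k.
g_1(k) for k = 0…5: 1, -2, 4, -8, 16, -32.
g_2(k) for k = 0…5: 1, 4, 12, 24, 24, 0.
c_5 = Σ_k C(5,k)·g_1(k)·g_2(5−k) = 5·(-2)·24 + 10·4·24 + 10·(-8)·12 + 5·16·4 + 1·(-32)·1 = −240 + 960 − 960 + 320 − 32 = 48.

48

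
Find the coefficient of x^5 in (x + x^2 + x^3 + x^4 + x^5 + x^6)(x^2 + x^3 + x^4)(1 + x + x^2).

6

(x + x^2 + x^3 + x^4 + x^5 + x^6) has coefficients 0,1,1,1,1,1 for degrees 0…5.
(x^2 + x^3 + x^4) has coefficients 0,0,1,1,1,0 for degrees 0…5.
Finally multiplying by (1 + x + x^2), the product of all factors after the first has coefficients 0,0,1,2,3,2 for degrees 0…5.
[x^5] = 1·3 + 1·2 + 1·1 + 1·0 + 1·0 = 6.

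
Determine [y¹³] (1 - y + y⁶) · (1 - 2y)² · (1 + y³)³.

(1 - y + y⁶) has coefficients 1,-1,0,0,0,0,1 for degrees 0…6.
(1 - 2y)² has coefficients 1,-4,4,0,0,0,0,0,0,0,0,0,0,0 for degrees 0…13.
Finally multiplying by (1 + y³)³, the product of all factors after the first has coefficients 1,-4,4,3,-12,12,3,-12,12,1,-4,4,0,0 for degrees 0…13.
[y¹³] = 1·0 − 1·0 + 1·(-12) = -12.

-12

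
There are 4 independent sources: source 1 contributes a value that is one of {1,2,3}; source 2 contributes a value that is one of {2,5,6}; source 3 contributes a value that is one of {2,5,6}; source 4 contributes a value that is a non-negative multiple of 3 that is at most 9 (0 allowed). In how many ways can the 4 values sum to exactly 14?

9

The generating function for the choices is (z + z² + z³)·(z² + z⁵ + z⁶)·(z² + z⁵ + z⁶)·(1 + z³ + z⁶ + z⁹); the count is [z¹⁴].
(z + z² + z³) has coefficients 0,1,1,1 for degrees 0…3.
(z² + z⁵ + z⁶) has coefficients 0,0,1,0,0,1,1,0,0,0,0,0,0,0,0 for degrees 0…14.
Multiplying by (z² + z⁵ + z⁶) gives running coefficients 0,0,0,0,1,0,0,2,2,0,1,2,1,0,0 for degrees 0…14.
Finally multiplying by (1 + z³ + z⁶ + z⁹), the product of all factors after the first has coefficients 0,0,0,0,1,0,0,3,2,0,4,4,1,4,4 for degrees 0…14.
[z¹⁴] = 1·4 + 1·1 + 1·4 = 9.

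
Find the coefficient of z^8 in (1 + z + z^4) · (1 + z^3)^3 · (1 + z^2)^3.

(1 + z + z^4) has coefficients 1,1,0,0,1 for degrees 0…4.
(1 + z^3)^3 has coefficients 1,0,0,3,0,0,3,0,0 for degrees 0…8.
Finally multiplying by (1 + z^2)^3, the product of all factors after the first has coefficients 1,0,3,3,3,9,4,9,9 for degrees 0…8.
[z^8] = 1·9 + 1·9 + 1·3 = 21.

21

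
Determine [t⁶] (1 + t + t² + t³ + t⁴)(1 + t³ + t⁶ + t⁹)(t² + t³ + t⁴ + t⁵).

(1 + t + t² + t³ + t⁴) has coefficients 1,1,1,1,1 for degrees 0…4.
(1 + t³ + t⁶ + t⁹) has coefficients 1,0,0,1,0,0,1 for degrees 0…6.
Finally multiplying by (t² + t³ + t⁴ + t⁵), the product of all factors after the first has coefficients 0,0,1,1,1,2,1 for degrees 0…6.
[t⁶] = 1·1 + 1·2 + 1·1 + 1·1 + 1·1 = 6.

6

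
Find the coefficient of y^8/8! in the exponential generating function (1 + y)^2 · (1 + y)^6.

40320

The EGF product rule gives c_8 = Σ_{k_1+k_2=8} C(8; k_1,k_2) · ∏ g_i(k_i), where (1+y)^2 gives the falling factorial (2)_k; (1+y)^6 gives the falling factorial (6)_k.
g_1(k) for k = 0…8: 1, 2, 2, 0, 0, 0, 0, 0, 0.
g_2(k) for k = 0…8: 1, 6, 30, 120, 360, 720, 720, 0, 0.
c_8 = Σ_k C(8,k)·g_1(k)·g_2(8−k) = 28·2·720 = 40320.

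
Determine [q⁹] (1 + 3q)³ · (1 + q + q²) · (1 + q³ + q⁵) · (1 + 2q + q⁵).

(1 + 3q)³ has coefficients 1,9,27,27 for degrees 0…3.
(1 + q + q²) has coefficients 1,1,1,0,0,0,0,0,0,0 for degrees 0…9.
Multiplying by (1 + q³ + q⁵) gives running coefficients 1,1,1,1,1,2,1,1,0,0 for degrees 0…9.
Finally multiplying by (1 + 2q + q⁵), the product of all factors after the first has coefficients 1,3,3,3,3,5,6,4,3,1 for degrees 0…9.
[q⁹] = 1·1 + 9·3 + 27·4 + 27·6 = 298.

298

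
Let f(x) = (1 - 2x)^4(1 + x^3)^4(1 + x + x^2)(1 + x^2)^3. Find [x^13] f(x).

(1 - 2x)^4 has coefficients 1,-8,24,-32,16 for degrees 0…4.
(1 + x^3)^4 has coefficients 1,0,0,4,0,0,6,0,0,4,0,0,1,0 for degrees 0…13.
Multiplying by (1 + x + x^2) gives running coefficients 1,1,1,4,4,4,6,6,6,4,4,4,1,1 for degrees 0…13.
Finally multiplying by (1 + x^2)^3, the product of all factors after the first has coefficients 1,1,4,7,10,19,22,31,37,38,44,38,37,31 for degrees 0…13.
[x^13] = 1·31 − 8·37 + 24·38 − 32·44 + 16·38 = -153.

-153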